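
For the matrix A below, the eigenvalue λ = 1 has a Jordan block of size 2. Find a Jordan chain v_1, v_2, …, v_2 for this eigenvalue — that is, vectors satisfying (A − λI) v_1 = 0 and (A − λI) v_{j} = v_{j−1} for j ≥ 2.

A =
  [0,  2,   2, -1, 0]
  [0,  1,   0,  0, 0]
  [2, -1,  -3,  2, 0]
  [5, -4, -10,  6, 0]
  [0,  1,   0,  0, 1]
A Jordan chain for λ = 1 of length 2:
v_1 = (-1, 0, 2, 5, 0)ᵀ
v_2 = (1, 0, 0, 0, 0)ᵀ

Let N = A − (1)·I. We want v_2 with N^2 v_2 = 0 but N^1 v_2 ≠ 0; then v_{j-1} := N · v_j for j = 2, …, 2.

Pick v_2 = (1, 0, 0, 0, 0)ᵀ.
Then v_1 = N · v_2 = (-1, 0, 2, 5, 0)ᵀ.

Sanity check: (A − (1)·I) v_1 = (0, 0, 0, 0, 0)ᵀ = 0. ✓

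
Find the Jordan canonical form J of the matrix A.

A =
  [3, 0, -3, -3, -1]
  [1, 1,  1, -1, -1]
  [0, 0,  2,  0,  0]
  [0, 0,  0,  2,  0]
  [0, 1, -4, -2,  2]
J_3(2) ⊕ J_1(2) ⊕ J_1(2)

The characteristic polynomial is
  det(x·I − A) = x^5 - 10*x^4 + 40*x^3 - 80*x^2 + 80*x - 32 = (x - 2)^5

Eigenvalues and multiplicities (the geometric multiplicity of λ is n − rank(A − λI), which equals the number of Jordan blocks for λ):
  λ = 2: algebraic multiplicity = 5, geometric multiplicity = 3

Determining the block sizes for each eigenvalue:
  λ = 2: with am = 5 and gm = 3, the partition is not yet determined (e.g. several partitions of 5 into 3 parts exist). Let N = A − (2)·I. Computing rank(N^1) = 2, rank(N^2) = 1, rank(N^3) = 0; the number of blocks of size ≥ j is rank(N^{j−1}) − rank(N^j), giving [3, 1, 1]. So we have 1 block(s) of size 3, 2 block(s) of size 1 → block sizes [3, 1, 1]

Assembling the blocks gives a Jordan form
J =
  [2, 1, 0, 0, 0]
  [0, 2, 1, 0, 0]
  [0, 0, 2, 0, 0]
  [0, 0, 0, 2, 0]
  [0, 0, 0, 0, 2]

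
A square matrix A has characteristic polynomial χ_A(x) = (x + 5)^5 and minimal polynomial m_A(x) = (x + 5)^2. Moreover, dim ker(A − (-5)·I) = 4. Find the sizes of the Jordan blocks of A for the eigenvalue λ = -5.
Block sizes for λ = -5: [2, 1, 1, 1]

Step 1 — from the characteristic polynomial, algebraic multiplicity of λ = -5 is 5. From dim ker(A − (-5)·I) = 4, there are exactly 4 Jordan blocks for λ = -5.
Step 2 — from the minimal polynomial, the factor (x + 5)^2 tells us the largest block for λ = -5 has size 2.
Step 3 — with total size 5, 4 blocks, and largest block 2, the block sizes (in nonincreasing order) are [2, 1, 1, 1].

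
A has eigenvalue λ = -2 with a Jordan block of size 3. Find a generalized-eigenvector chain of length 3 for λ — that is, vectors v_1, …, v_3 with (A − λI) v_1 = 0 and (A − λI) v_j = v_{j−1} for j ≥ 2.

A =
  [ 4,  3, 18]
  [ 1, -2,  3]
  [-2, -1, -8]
A Jordan chain for λ = -2 of length 3:
v_1 = (3, 0, -1)ᵀ
v_2 = (6, 1, -2)ᵀ
v_3 = (1, 0, 0)ᵀ

Let N = A − (-2)·I. We want v_3 with N^3 v_3 = 0 but N^2 v_3 ≠ 0; then v_{j-1} := N · v_j for j = 3, …, 2.

Pick v_3 = (1, 0, 0)ᵀ.
Then v_2 = N · v_3 = (6, 1, -2)ᵀ.
Then v_1 = N · v_2 = (3, 0, -1)ᵀ.

Sanity check: (A − (-2)·I) v_1 = (0, 0, 0)ᵀ = 0. ✓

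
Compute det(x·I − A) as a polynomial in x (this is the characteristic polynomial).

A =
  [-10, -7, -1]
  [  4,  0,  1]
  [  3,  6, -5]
x^3 + 15*x^2 + 75*x + 125

Expanding det(x·I − A) (e.g. by cofactor expansion or by noting that A is similar to its Jordan form J, which has the same characteristic polynomial as A) gives
  χ_A(x) = x^3 + 15*x^2 + 75*x + 125
which factors as (x + 5)^3. The eigenvalues (with algebraic multiplicities) are λ = -5 with multiplicity 3.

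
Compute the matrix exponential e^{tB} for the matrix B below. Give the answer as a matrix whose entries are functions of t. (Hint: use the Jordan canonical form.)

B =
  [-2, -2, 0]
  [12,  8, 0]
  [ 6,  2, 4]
e^{tB} =
  [-2*exp(4*t) + 3*exp(2*t), -exp(4*t) + exp(2*t), 0]
  [6*exp(4*t) - 6*exp(2*t), 3*exp(4*t) - 2*exp(2*t), 0]
  [3*exp(4*t) - 3*exp(2*t), exp(4*t) - exp(2*t), exp(4*t)]

Strategy: write B = P · J · P⁻¹ where J is a Jordan canonical form, so e^{tB} = P · e^{tJ} · P⁻¹, and e^{tJ} can be computed block-by-block.

B has Jordan form
J =
  [2, 0, 0]
  [0, 4, 0]
  [0, 0, 4]
(up to reordering of blocks).

Per-block formulas:
  For a 1×1 block at λ = 4: exp(t · [4]) = [e^(4t)].
  For a 1×1 block at λ = 2: exp(t · [2]) = [e^(2t)].

After assembling e^{tJ} and conjugating by P, we get:

e^{tB} =
  [-2*exp(4*t) + 3*exp(2*t), -exp(4*t) + exp(2*t), 0]
  [6*exp(4*t) - 6*exp(2*t), 3*exp(4*t) - 2*exp(2*t), 0]
  [3*exp(4*t) - 3*exp(2*t), exp(4*t) - exp(2*t), exp(4*t)]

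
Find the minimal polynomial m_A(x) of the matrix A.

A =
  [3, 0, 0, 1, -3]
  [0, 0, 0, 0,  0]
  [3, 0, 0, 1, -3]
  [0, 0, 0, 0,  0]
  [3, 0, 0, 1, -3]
x^2

The characteristic polynomial is χ_A(x) = x^5, so the eigenvalues are known. The minimal polynomial is
  m_A(x) = Π_λ (x − λ)^{k_λ}
where k_λ is the size of the *largest* Jordan block for λ (equivalently, the smallest k with (A − λI)^k v = 0 for every generalised eigenvector v of λ).

  λ = 0: largest Jordan block has size 2, contributing (x − 0)^2

So m_A(x) = x^2 = x^2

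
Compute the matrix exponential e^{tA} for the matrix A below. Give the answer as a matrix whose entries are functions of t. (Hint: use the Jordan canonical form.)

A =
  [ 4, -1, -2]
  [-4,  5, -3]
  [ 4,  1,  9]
e^{tA} =
  [-2*t*exp(6*t) + exp(6*t), t^2*exp(6*t)/2 - t*exp(6*t), t^2*exp(6*t)/2 - 2*t*exp(6*t)]
  [-4*t*exp(6*t), t^2*exp(6*t) - t*exp(6*t) + exp(6*t), t^2*exp(6*t) - 3*t*exp(6*t)]
  [4*t*exp(6*t), -t^2*exp(6*t) + t*exp(6*t), -t^2*exp(6*t) + 3*t*exp(6*t) + exp(6*t)]

Strategy: write A = P · J · P⁻¹ where J is a Jordan canonical form, so e^{tA} = P · e^{tJ} · P⁻¹, and e^{tJ} can be computed block-by-block.

A has Jordan form
J =
  [6, 1, 0]
  [0, 6, 1]
  [0, 0, 6]
(up to reordering of blocks).

Per-block formulas:
  For a 3×3 Jordan block J_3(6): exp(t · J_3(6)) = e^(6t)·(I + t·N + (t^2/2)·N^2), where N is the 3×3 nilpotent shift.

After assembling e^{tJ} and conjugating by P, we get:

e^{tA} =
  [-2*t*exp(6*t) + exp(6*t), t^2*exp(6*t)/2 - t*exp(6*t), t^2*exp(6*t)/2 - 2*t*exp(6*t)]
  [-4*t*exp(6*t), t^2*exp(6*t) - t*exp(6*t) + exp(6*t), t^2*exp(6*t) - 3*t*exp(6*t)]
  [4*t*exp(6*t), -t^2*exp(6*t) + t*exp(6*t), -t^2*exp(6*t) + 3*t*exp(6*t) + exp(6*t)]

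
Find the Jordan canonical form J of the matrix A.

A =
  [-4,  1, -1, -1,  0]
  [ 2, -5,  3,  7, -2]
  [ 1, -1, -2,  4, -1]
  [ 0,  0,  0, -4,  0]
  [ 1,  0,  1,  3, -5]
J_3(-4) ⊕ J_1(-4) ⊕ J_1(-4)

The characteristic polynomial is
  det(x·I − A) = x^5 + 20*x^4 + 160*x^3 + 640*x^2 + 1280*x + 1024 = (x + 4)^5

Eigenvalues and multiplicities (the geometric multiplicity of λ is n − rank(A − λI), which equals the number of Jordan blocks for λ):
  λ = -4: algebraic multiplicity = 5, geometric multiplicity = 3

Determining the block sizes for each eigenvalue:
  λ = -4: with am = 5 and gm = 3, the partition is not yet determined (e.g. several partitions of 5 into 3 parts exist). Let N = A − (-4)·I. Computing rank(N^1) = 2, rank(N^2) = 1, rank(N^3) = 0; the number of blocks of size ≥ j is rank(N^{j−1}) − rank(N^j), giving [3, 1, 1]. So we have 1 block(s) of size 3, 2 block(s) of size 1 → block sizes [3, 1, 1]

Assembling the blocks gives a Jordan form
J =
  [-4,  1,  0,  0,  0]
  [ 0, -4,  1,  0,  0]
  [ 0,  0, -4,  0,  0]
  [ 0,  0,  0, -4,  0]
  [ 0,  0,  0,  0, -4]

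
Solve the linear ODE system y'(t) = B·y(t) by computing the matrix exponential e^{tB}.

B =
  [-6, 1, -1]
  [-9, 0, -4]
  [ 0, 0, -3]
e^{tB} =
  [-3*t*exp(-3*t) + exp(-3*t), t*exp(-3*t), -t^2*exp(-3*t)/2 - t*exp(-3*t)]
  [-9*t*exp(-3*t), 3*t*exp(-3*t) + exp(-3*t), -3*t^2*exp(-3*t)/2 - 4*t*exp(-3*t)]
  [0, 0, exp(-3*t)]

Strategy: write B = P · J · P⁻¹ where J is a Jordan canonical form, so e^{tB} = P · e^{tJ} · P⁻¹, and e^{tJ} can be computed block-by-block.

B has Jordan form
J =
  [-3,  1,  0]
  [ 0, -3,  1]
  [ 0,  0, -3]
(up to reordering of blocks).

Per-block formulas:
  For a 3×3 Jordan block J_3(-3): exp(t · J_3(-3)) = e^(-3t)·(I + t·N + (t^2/2)·N^2), where N is the 3×3 nilpotent shift.

After assembling e^{tJ} and conjugating by P, we get:

e^{tB} =
  [-3*t*exp(-3*t) + exp(-3*t), t*exp(-3*t), -t^2*exp(-3*t)/2 - t*exp(-3*t)]
  [-9*t*exp(-3*t), 3*t*exp(-3*t) + exp(-3*t), -3*t^2*exp(-3*t)/2 - 4*t*exp(-3*t)]
  [0, 0, exp(-3*t)]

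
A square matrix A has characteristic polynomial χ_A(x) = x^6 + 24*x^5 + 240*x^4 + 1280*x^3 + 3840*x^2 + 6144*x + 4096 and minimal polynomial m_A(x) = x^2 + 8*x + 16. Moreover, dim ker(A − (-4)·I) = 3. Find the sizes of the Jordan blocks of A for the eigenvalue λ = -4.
Block sizes for λ = -4: [2, 2, 2]

Step 1 — from the characteristic polynomial, algebraic multiplicity of λ = -4 is 6. From dim ker(A − (-4)·I) = 3, there are exactly 3 Jordan blocks for λ = -4.
Step 2 — from the minimal polynomial, the factor (x + 4)^2 tells us the largest block for λ = -4 has size 2.
Step 3 — with total size 6, 3 blocks, and largest block 2, the block sizes (in nonincreasing order) are [2, 2, 2].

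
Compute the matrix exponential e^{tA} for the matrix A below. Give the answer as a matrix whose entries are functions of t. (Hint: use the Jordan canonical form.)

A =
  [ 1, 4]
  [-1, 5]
e^{tA} =
  [-2*t*exp(3*t) + exp(3*t), 4*t*exp(3*t)]
  [-t*exp(3*t), 2*t*exp(3*t) + exp(3*t)]

Strategy: write A = P · J · P⁻¹ where J is a Jordan canonical form, so e^{tA} = P · e^{tJ} · P⁻¹, and e^{tJ} can be computed block-by-block.

A has Jordan form
J =
  [3, 1]
  [0, 3]
(up to reordering of blocks).

Per-block formulas:
  For a 2×2 Jordan block J_2(3): exp(t · J_2(3)) = e^(3t)·(I + t·N), where N is the 2×2 nilpotent shift.

After assembling e^{tJ} and conjugating by P, we get:

e^{tA} =
  [-2*t*exp(3*t) + exp(3*t), 4*t*exp(3*t)]
  [-t*exp(3*t), 2*t*exp(3*t) + exp(3*t)]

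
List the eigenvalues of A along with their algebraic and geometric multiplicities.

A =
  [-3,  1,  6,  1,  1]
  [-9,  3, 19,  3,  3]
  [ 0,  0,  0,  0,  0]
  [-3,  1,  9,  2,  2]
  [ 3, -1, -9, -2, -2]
λ = 0: alg = 5, geom = 2

Step 1 — factor the characteristic polynomial to read off the algebraic multiplicities:
  χ_A(x) = x^5

Step 2 — compute geometric multiplicities via the rank-nullity identity g(λ) = n − rank(A − λI):
  rank(A − (0)·I) = 3, so dim ker(A − (0)·I) = n − 3 = 2

Summary:
  λ = 0: algebraic multiplicity = 5, geometric multiplicity = 2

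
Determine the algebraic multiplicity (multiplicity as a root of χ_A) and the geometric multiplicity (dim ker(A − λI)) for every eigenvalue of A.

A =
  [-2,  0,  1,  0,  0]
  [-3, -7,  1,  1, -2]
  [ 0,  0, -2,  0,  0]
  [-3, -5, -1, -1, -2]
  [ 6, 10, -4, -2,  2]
λ = -2: alg = 5, geom = 3

Step 1 — factor the characteristic polynomial to read off the algebraic multiplicities:
  χ_A(x) = (x + 2)^5

Step 2 — compute geometric multiplicities via the rank-nullity identity g(λ) = n − rank(A − λI):
  rank(A − (-2)·I) = 2, so dim ker(A − (-2)·I) = n − 2 = 3

Summary:
  λ = -2: algebraic multiplicity = 5, geometric multiplicity = 3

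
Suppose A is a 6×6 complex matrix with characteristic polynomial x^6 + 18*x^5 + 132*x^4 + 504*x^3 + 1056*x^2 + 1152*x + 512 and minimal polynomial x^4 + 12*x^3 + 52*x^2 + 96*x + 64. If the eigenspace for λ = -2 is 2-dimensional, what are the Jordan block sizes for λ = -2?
Block sizes for λ = -2: [2, 1]

Step 1 — from the characteristic polynomial, algebraic multiplicity of λ = -2 is 3. From dim ker(A − (-2)·I) = 2, there are exactly 2 Jordan blocks for λ = -2.
Step 2 — from the minimal polynomial, the factor (x + 2)^2 tells us the largest block for λ = -2 has size 2.
Step 3 — with total size 3, 2 blocks, and largest block 2, the block sizes (in nonincreasing order) are [2, 1].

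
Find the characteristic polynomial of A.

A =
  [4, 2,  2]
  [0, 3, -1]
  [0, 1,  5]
x^3 - 12*x^2 + 48*x - 64

Expanding det(x·I − A) (e.g. by cofactor expansion or by noting that A is similar to its Jordan form J, which has the same characteristic polynomial as A) gives
  χ_A(x) = x^3 - 12*x^2 + 48*x - 64
which factors as (x - 4)^3. The eigenvalues (with algebraic multiplicities) are λ = 4 with multiplicity 3.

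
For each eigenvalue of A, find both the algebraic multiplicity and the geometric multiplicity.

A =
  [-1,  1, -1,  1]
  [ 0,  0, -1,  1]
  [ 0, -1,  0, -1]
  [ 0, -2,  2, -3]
λ = -1: alg = 4, geom = 3

Step 1 — factor the characteristic polynomial to read off the algebraic multiplicities:
  χ_A(x) = (x + 1)^4

Step 2 — compute geometric multiplicities via the rank-nullity identity g(λ) = n − rank(A − λI):
  rank(A − (-1)·I) = 1, so dim ker(A − (-1)·I) = n − 1 = 3

Summary:
  λ = -1: algebraic multiplicity = 4, geometric multiplicity = 3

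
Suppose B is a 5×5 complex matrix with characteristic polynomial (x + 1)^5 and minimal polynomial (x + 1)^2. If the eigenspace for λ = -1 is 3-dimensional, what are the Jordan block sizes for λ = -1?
Block sizes for λ = -1: [2, 2, 1]

Step 1 — from the characteristic polynomial, algebraic multiplicity of λ = -1 is 5. From dim ker(B − (-1)·I) = 3, there are exactly 3 Jordan blocks for λ = -1.
Step 2 — from the minimal polynomial, the factor (x + 1)^2 tells us the largest block for λ = -1 has size 2.
Step 3 — with total size 5, 3 blocks, and largest block 2, the block sizes (in nonincreasing order) are [2, 2, 1].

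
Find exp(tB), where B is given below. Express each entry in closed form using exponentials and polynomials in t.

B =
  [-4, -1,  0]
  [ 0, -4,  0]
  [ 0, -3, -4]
e^{tB} =
  [exp(-4*t), -t*exp(-4*t), 0]
  [0, exp(-4*t), 0]
  [0, -3*t*exp(-4*t), exp(-4*t)]

Strategy: write B = P · J · P⁻¹ where J is a Jordan canonical form, so e^{tB} = P · e^{tJ} · P⁻¹, and e^{tJ} can be computed block-by-block.

B has Jordan form
J =
  [-4,  1,  0]
  [ 0, -4,  0]
  [ 0,  0, -4]
(up to reordering of blocks).

Per-block formulas:
  For a 2×2 Jordan block J_2(-4): exp(t · J_2(-4)) = e^(-4t)·(I + t·N), where N is the 2×2 nilpotent shift.
  For a 1×1 block at λ = -4: exp(t · [-4]) = [e^(-4t)].

After assembling e^{tJ} and conjugating by P, we get:

e^{tB} =
  [exp(-4*t), -t*exp(-4*t), 0]
  [0, exp(-4*t), 0]
  [0, -3*t*exp(-4*t), exp(-4*t)]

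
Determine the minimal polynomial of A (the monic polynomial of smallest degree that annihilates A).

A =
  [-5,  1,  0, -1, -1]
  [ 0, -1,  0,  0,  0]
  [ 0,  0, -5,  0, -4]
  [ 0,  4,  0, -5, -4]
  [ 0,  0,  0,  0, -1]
x^3 + 11*x^2 + 35*x + 25

The characteristic polynomial is χ_A(x) = (x + 1)^2*(x + 5)^3, so the eigenvalues are known. The minimal polynomial is
  m_A(x) = Π_λ (x − λ)^{k_λ}
where k_λ is the size of the *largest* Jordan block for λ (equivalently, the smallest k with (A − λI)^k v = 0 for every generalised eigenvector v of λ).

  λ = -5: largest Jordan block has size 2, contributing (x + 5)^2
  λ = -1: largest Jordan block has size 1, contributing (x + 1)

So m_A(x) = (x + 1)*(x + 5)^2 = x^3 + 11*x^2 + 35*x + 25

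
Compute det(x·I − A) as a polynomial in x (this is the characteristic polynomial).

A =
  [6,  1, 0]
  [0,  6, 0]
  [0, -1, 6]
x^3 - 18*x^2 + 108*x - 216

Expanding det(x·I − A) (e.g. by cofactor expansion or by noting that A is similar to its Jordan form J, which has the same characteristic polynomial as A) gives
  χ_A(x) = x^3 - 18*x^2 + 108*x - 216
which factors as (x - 6)^3. The eigenvalues (with algebraic multiplicities) are λ = 6 with multiplicity 3.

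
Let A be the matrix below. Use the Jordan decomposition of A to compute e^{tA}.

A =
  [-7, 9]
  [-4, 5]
e^{tA} =
  [-6*t*exp(-t) + exp(-t), 9*t*exp(-t)]
  [-4*t*exp(-t), 6*t*exp(-t) + exp(-t)]

Strategy: write A = P · J · P⁻¹ where J is a Jordan canonical form, so e^{tA} = P · e^{tJ} · P⁻¹, and e^{tJ} can be computed block-by-block.

A has Jordan form
J =
  [-1,  1]
  [ 0, -1]
(up to reordering of blocks).

Per-block formulas:
  For a 2×2 Jordan block J_2(-1): exp(t · J_2(-1)) = e^(-1t)·(I + t·N), where N is the 2×2 nilpotent shift.

After assembling e^{tJ} and conjugating by P, we get:

e^{tA} =
  [-6*t*exp(-t) + exp(-t), 9*t*exp(-t)]
  [-4*t*exp(-t), 6*t*exp(-t) + exp(-t)]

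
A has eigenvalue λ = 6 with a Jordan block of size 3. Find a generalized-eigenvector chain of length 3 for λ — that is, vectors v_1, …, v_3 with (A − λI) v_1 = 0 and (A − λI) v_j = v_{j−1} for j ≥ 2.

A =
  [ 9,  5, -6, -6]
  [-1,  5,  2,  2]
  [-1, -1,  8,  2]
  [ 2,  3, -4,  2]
A Jordan chain for λ = 6 of length 3:
v_1 = (-2, 0, 0, -1)ᵀ
v_2 = (3, -1, -1, 2)ᵀ
v_3 = (1, 0, 0, 0)ᵀ

Let N = A − (6)·I. We want v_3 with N^3 v_3 = 0 but N^2 v_3 ≠ 0; then v_{j-1} := N · v_j for j = 3, …, 2.

Pick v_3 = (1, 0, 0, 0)ᵀ.
Then v_2 = N · v_3 = (3, -1, -1, 2)ᵀ.
Then v_1 = N · v_2 = (-2, 0, 0, -1)ᵀ.

Sanity check: (A − (6)·I) v_1 = (0, 0, 0, 0)ᵀ = 0. ✓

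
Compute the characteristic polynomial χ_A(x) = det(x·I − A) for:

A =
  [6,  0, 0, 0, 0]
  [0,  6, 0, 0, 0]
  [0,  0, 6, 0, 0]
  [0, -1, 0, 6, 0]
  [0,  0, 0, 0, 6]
x^5 - 30*x^4 + 360*x^3 - 2160*x^2 + 6480*x - 7776

Expanding det(x·I − A) (e.g. by cofactor expansion or by noting that A is similar to its Jordan form J, which has the same characteristic polynomial as A) gives
  χ_A(x) = x^5 - 30*x^4 + 360*x^3 - 2160*x^2 + 6480*x - 7776
which factors as (x - 6)^5. The eigenvalues (with algebraic multiplicities) are λ = 6 with multiplicity 5.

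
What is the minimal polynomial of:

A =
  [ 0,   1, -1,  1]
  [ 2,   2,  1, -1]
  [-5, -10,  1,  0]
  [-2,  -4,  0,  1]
x^3 - 3*x^2 + 3*x - 1

The characteristic polynomial is χ_A(x) = (x - 1)^4, so the eigenvalues are known. The minimal polynomial is
  m_A(x) = Π_λ (x − λ)^{k_λ}
where k_λ is the size of the *largest* Jordan block for λ (equivalently, the smallest k with (A − λI)^k v = 0 for every generalised eigenvector v of λ).

  λ = 1: largest Jordan block has size 3, contributing (x − 1)^3

So m_A(x) = (x - 1)^3 = x^3 - 3*x^2 + 3*x - 1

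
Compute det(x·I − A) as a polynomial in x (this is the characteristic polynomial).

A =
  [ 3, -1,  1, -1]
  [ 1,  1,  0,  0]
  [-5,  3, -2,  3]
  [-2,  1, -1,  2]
x^4 - 4*x^3 + 6*x^2 - 4*x + 1

Expanding det(x·I − A) (e.g. by cofactor expansion or by noting that A is similar to its Jordan form J, which has the same characteristic polynomial as A) gives
  χ_A(x) = x^4 - 4*x^3 + 6*x^2 - 4*x + 1
which factors as (x - 1)^4. The eigenvalues (with algebraic multiplicities) are λ = 1 with multiplicity 4.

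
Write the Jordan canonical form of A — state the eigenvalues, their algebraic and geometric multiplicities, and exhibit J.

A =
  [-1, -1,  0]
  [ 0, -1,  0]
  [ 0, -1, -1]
J_2(-1) ⊕ J_1(-1)

The characteristic polynomial is
  det(x·I − A) = x^3 + 3*x^2 + 3*x + 1 = (x + 1)^3

Eigenvalues and multiplicities (the geometric multiplicity of λ is n − rank(A − λI), which equals the number of Jordan blocks for λ):
  λ = -1: algebraic multiplicity = 3, geometric multiplicity = 2

Determining the block sizes for each eigenvalue:
  λ = -1: 2 blocks summing to 3 forces exactly one block of size 2 and the rest size 1 → block sizes [2, 1]

Assembling the blocks gives a Jordan form
J =
  [-1,  1,  0]
  [ 0, -1,  0]
  [ 0,  0, -1]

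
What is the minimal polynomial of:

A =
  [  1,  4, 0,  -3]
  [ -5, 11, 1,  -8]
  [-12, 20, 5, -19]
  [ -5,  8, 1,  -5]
x^3 - 9*x^2 + 27*x - 27

The characteristic polynomial is χ_A(x) = (x - 3)^4, so the eigenvalues are known. The minimal polynomial is
  m_A(x) = Π_λ (x − λ)^{k_λ}
where k_λ is the size of the *largest* Jordan block for λ (equivalently, the smallest k with (A − λI)^k v = 0 for every generalised eigenvector v of λ).

  λ = 3: largest Jordan block has size 3, contributing (x − 3)^3

So m_A(x) = (x - 3)^3 = x^3 - 9*x^2 + 27*x - 27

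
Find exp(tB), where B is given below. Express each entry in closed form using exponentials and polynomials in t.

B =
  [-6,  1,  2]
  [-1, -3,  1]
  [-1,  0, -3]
e^{tB} =
  [t^2*exp(-4*t)/2 - 2*t*exp(-4*t) + exp(-4*t), -t^2*exp(-4*t)/2 + t*exp(-4*t), -t^2*exp(-4*t)/2 + 2*t*exp(-4*t)]
  [-t*exp(-4*t), t*exp(-4*t) + exp(-4*t), t*exp(-4*t)]
  [t^2*exp(-4*t)/2 - t*exp(-4*t), -t^2*exp(-4*t)/2, -t^2*exp(-4*t)/2 + t*exp(-4*t) + exp(-4*t)]

Strategy: write B = P · J · P⁻¹ where J is a Jordan canonical form, so e^{tB} = P · e^{tJ} · P⁻¹, and e^{tJ} can be computed block-by-block.

B has Jordan form
J =
  [-4,  1,  0]
  [ 0, -4,  1]
  [ 0,  0, -4]
(up to reordering of blocks).

Per-block formulas:
  For a 3×3 Jordan block J_3(-4): exp(t · J_3(-4)) = e^(-4t)·(I + t·N + (t^2/2)·N^2), where N is the 3×3 nilpotent shift.

After assembling e^{tJ} and conjugating by P, we get:

e^{tB} =
  [t^2*exp(-4*t)/2 - 2*t*exp(-4*t) + exp(-4*t), -t^2*exp(-4*t)/2 + t*exp(-4*t), -t^2*exp(-4*t)/2 + 2*t*exp(-4*t)]
  [-t*exp(-4*t), t*exp(-4*t) + exp(-4*t), t*exp(-4*t)]
  [t^2*exp(-4*t)/2 - t*exp(-4*t), -t^2*exp(-4*t)/2, -t^2*exp(-4*t)/2 + t*exp(-4*t) + exp(-4*t)]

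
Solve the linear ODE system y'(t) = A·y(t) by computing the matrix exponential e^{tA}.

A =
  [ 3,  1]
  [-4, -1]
e^{tA} =
  [2*t*exp(t) + exp(t), t*exp(t)]
  [-4*t*exp(t), -2*t*exp(t) + exp(t)]

Strategy: write A = P · J · P⁻¹ where J is a Jordan canonical form, so e^{tA} = P · e^{tJ} · P⁻¹, and e^{tJ} can be computed block-by-block.

A has Jordan form
J =
  [1, 1]
  [0, 1]
(up to reordering of blocks).

Per-block formulas:
  For a 2×2 Jordan block J_2(1): exp(t · J_2(1)) = e^(1t)·(I + t·N), where N is the 2×2 nilpotent shift.

After assembling e^{tJ} and conjugating by P, we get:

e^{tA} =
  [2*t*exp(t) + exp(t), t*exp(t)]
  [-4*t*exp(t), -2*t*exp(t) + exp(t)]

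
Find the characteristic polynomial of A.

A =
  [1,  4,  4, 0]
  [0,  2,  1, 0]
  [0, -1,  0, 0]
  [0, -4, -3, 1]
x^4 - 4*x^3 + 6*x^2 - 4*x + 1

Expanding det(x·I − A) (e.g. by cofactor expansion or by noting that A is similar to its Jordan form J, which has the same characteristic polynomial as A) gives
  χ_A(x) = x^4 - 4*x^3 + 6*x^2 - 4*x + 1
which factors as (x - 1)^4. The eigenvalues (with algebraic multiplicities) are λ = 1 with multiplicity 4.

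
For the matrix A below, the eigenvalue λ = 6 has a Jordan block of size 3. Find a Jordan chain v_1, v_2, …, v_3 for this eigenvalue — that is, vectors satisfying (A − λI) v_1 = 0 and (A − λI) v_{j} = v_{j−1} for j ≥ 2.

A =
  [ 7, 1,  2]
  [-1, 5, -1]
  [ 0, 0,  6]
A Jordan chain for λ = 6 of length 3:
v_1 = (1, -1, 0)ᵀ
v_2 = (2, -1, 0)ᵀ
v_3 = (0, 0, 1)ᵀ

Let N = A − (6)·I. We want v_3 with N^3 v_3 = 0 but N^2 v_3 ≠ 0; then v_{j-1} := N · v_j for j = 3, …, 2.

Pick v_3 = (0, 0, 1)ᵀ.
Then v_2 = N · v_3 = (2, -1, 0)ᵀ.
Then v_1 = N · v_2 = (1, -1, 0)ᵀ.

Sanity check: (A − (6)·I) v_1 = (0, 0, 0)ᵀ = 0. ✓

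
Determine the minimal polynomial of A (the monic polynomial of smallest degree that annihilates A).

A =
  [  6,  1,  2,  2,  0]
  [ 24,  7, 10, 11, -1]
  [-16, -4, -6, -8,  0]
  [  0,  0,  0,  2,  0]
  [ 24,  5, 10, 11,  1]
x^3 - 6*x^2 + 12*x - 8

The characteristic polynomial is χ_A(x) = (x - 2)^5, so the eigenvalues are known. The minimal polynomial is
  m_A(x) = Π_λ (x − λ)^{k_λ}
where k_λ is the size of the *largest* Jordan block for λ (equivalently, the smallest k with (A − λI)^k v = 0 for every generalised eigenvector v of λ).

  λ = 2: largest Jordan block has size 3, contributing (x − 2)^3

So m_A(x) = (x - 2)^3 = x^3 - 6*x^2 + 12*x - 8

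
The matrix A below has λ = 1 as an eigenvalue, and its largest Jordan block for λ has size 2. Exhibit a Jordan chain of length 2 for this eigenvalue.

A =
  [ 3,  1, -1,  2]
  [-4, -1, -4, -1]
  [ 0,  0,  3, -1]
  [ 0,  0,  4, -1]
A Jordan chain for λ = 1 of length 2:
v_1 = (2, -4, 0, 0)ᵀ
v_2 = (1, 0, 0, 0)ᵀ

Let N = A − (1)·I. We want v_2 with N^2 v_2 = 0 but N^1 v_2 ≠ 0; then v_{j-1} := N · v_j for j = 2, …, 2.

Pick v_2 = (1, 0, 0, 0)ᵀ.
Then v_1 = N · v_2 = (2, -4, 0, 0)ᵀ.

Sanity check: (A − (1)·I) v_1 = (0, 0, 0, 0)ᵀ = 0. ✓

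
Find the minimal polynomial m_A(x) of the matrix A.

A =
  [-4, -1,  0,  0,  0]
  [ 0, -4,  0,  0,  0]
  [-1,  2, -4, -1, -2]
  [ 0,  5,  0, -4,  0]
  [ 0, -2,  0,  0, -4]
x^2 + 8*x + 16

The characteristic polynomial is χ_A(x) = (x + 4)^5, so the eigenvalues are known. The minimal polynomial is
  m_A(x) = Π_λ (x − λ)^{k_λ}
where k_λ is the size of the *largest* Jordan block for λ (equivalently, the smallest k with (A − λI)^k v = 0 for every generalised eigenvector v of λ).

  λ = -4: largest Jordan block has size 2, contributing (x + 4)^2

So m_A(x) = (x + 4)^2 = x^2 + 8*x + 16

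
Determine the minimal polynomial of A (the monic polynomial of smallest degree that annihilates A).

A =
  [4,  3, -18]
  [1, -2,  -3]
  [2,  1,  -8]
x^3 + 6*x^2 + 12*x + 8

The characteristic polynomial is χ_A(x) = (x + 2)^3, so the eigenvalues are known. The minimal polynomial is
  m_A(x) = Π_λ (x − λ)^{k_λ}
where k_λ is the size of the *largest* Jordan block for λ (equivalently, the smallest k with (A − λI)^k v = 0 for every generalised eigenvector v of λ).

  λ = -2: largest Jordan block has size 3, contributing (x + 2)^3

So m_A(x) = (x + 2)^3 = x^3 + 6*x^2 + 12*x + 8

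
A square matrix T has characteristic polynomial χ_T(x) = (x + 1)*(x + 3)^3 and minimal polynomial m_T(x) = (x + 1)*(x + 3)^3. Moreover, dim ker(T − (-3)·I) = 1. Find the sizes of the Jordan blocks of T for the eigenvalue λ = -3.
Block sizes for λ = -3: [3]

Step 1 — from the characteristic polynomial, algebraic multiplicity of λ = -3 is 3. From dim ker(T − (-3)·I) = 1, there are exactly 1 Jordan blocks for λ = -3.
Step 2 — from the minimal polynomial, the factor (x + 3)^3 tells us the largest block for λ = -3 has size 3.
Step 3 — with total size 3, 1 blocks, and largest block 3, the block sizes (in nonincreasing order) are [3].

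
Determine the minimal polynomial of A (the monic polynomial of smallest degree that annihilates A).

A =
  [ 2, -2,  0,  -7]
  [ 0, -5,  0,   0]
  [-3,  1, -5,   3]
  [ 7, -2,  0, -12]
x^2 + 10*x + 25

The characteristic polynomial is χ_A(x) = (x + 5)^4, so the eigenvalues are known. The minimal polynomial is
  m_A(x) = Π_λ (x − λ)^{k_λ}
where k_λ is the size of the *largest* Jordan block for λ (equivalently, the smallest k with (A − λI)^k v = 0 for every generalised eigenvector v of λ).

  λ = -5: largest Jordan block has size 2, contributing (x + 5)^2

So m_A(x) = (x + 5)^2 = x^2 + 10*x + 25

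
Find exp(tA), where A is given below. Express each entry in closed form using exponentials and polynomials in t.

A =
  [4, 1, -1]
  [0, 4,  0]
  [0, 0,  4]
e^{tA} =
  [exp(4*t), t*exp(4*t), -t*exp(4*t)]
  [0, exp(4*t), 0]
  [0, 0, exp(4*t)]

Strategy: write A = P · J · P⁻¹ where J is a Jordan canonical form, so e^{tA} = P · e^{tJ} · P⁻¹, and e^{tJ} can be computed block-by-block.

A has Jordan form
J =
  [4, 1, 0]
  [0, 4, 0]
  [0, 0, 4]
(up to reordering of blocks).

Per-block formulas:
  For a 1×1 block at λ = 4: exp(t · [4]) = [e^(4t)].
  For a 2×2 Jordan block J_2(4): exp(t · J_2(4)) = e^(4t)·(I + t·N), where N is the 2×2 nilpotent shift.

After assembling e^{tJ} and conjugating by P, we get:

e^{tA} =
  [exp(4*t), t*exp(4*t), -t*exp(4*t)]
  [0, exp(4*t), 0]
  [0, 0, exp(4*t)]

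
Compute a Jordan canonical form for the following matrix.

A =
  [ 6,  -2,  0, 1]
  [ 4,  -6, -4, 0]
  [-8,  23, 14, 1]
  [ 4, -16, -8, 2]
J_2(4) ⊕ J_2(4)

The characteristic polynomial is
  det(x·I − A) = x^4 - 16*x^3 + 96*x^2 - 256*x + 256 = (x - 4)^4

Eigenvalues and multiplicities (the geometric multiplicity of λ is n − rank(A − λI), which equals the number of Jordan blocks for λ):
  λ = 4: algebraic multiplicity = 4, geometric multiplicity = 2

Determining the block sizes for each eigenvalue:
  λ = 4: with am = 4 and gm = 2, the partition is not yet determined (e.g. several partitions of 4 into 2 parts exist). Let N = A − (4)·I. Computing rank(N^1) = 2, rank(N^2) = 0; the number of blocks of size ≥ j is rank(N^{j−1}) − rank(N^j), giving [2, 2]. So we have 2 block(s) of size 2 → block sizes [2, 2]

Assembling the blocks gives a Jordan form
J =
  [4, 1, 0, 0]
  [0, 4, 0, 0]
  [0, 0, 4, 1]
  [0, 0, 0, 4]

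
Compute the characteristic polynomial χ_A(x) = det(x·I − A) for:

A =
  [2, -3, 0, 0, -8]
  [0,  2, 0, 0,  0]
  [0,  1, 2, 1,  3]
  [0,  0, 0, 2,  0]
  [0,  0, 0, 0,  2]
x^5 - 10*x^4 + 40*x^3 - 80*x^2 + 80*x - 32

Expanding det(x·I − A) (e.g. by cofactor expansion or by noting that A is similar to its Jordan form J, which has the same characteristic polynomial as A) gives
  χ_A(x) = x^5 - 10*x^4 + 40*x^3 - 80*x^2 + 80*x - 32
which factors as (x - 2)^5. The eigenvalues (with algebraic multiplicities) are λ = 2 with multiplicity 5.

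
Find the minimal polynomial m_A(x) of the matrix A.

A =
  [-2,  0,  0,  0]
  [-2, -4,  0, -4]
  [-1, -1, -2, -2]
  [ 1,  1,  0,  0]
x^2 + 4*x + 4

The characteristic polynomial is χ_A(x) = (x + 2)^4, so the eigenvalues are known. The minimal polynomial is
  m_A(x) = Π_λ (x − λ)^{k_λ}
where k_λ is the size of the *largest* Jordan block for λ (equivalently, the smallest k with (A − λI)^k v = 0 for every generalised eigenvector v of λ).

  λ = -2: largest Jordan block has size 2, contributing (x + 2)^2

So m_A(x) = (x + 2)^2 = x^2 + 4*x + 4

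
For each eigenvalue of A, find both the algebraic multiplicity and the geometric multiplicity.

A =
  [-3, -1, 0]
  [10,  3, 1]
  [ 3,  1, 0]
λ = 0: alg = 3, geom = 1

Step 1 — factor the characteristic polynomial to read off the algebraic multiplicities:
  χ_A(x) = x^3

Step 2 — compute geometric multiplicities via the rank-nullity identity g(λ) = n − rank(A − λI):
  rank(A − (0)·I) = 2, so dim ker(A − (0)·I) = n − 2 = 1

Summary:
  λ = 0: algebraic multiplicity = 3, geometric multiplicity = 1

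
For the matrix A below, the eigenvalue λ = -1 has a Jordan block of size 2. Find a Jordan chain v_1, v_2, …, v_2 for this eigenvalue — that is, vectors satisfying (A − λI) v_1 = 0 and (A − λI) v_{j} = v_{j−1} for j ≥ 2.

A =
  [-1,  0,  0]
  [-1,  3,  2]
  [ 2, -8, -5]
A Jordan chain for λ = -1 of length 2:
v_1 = (0, -1, 2)ᵀ
v_2 = (1, 0, 0)ᵀ

Let N = A − (-1)·I. We want v_2 with N^2 v_2 = 0 but N^1 v_2 ≠ 0; then v_{j-1} := N · v_j for j = 2, …, 2.

Pick v_2 = (1, 0, 0)ᵀ.
Then v_1 = N · v_2 = (0, -1, 2)ᵀ.

Sanity check: (A − (-1)·I) v_1 = (0, 0, 0)ᵀ = 0. ✓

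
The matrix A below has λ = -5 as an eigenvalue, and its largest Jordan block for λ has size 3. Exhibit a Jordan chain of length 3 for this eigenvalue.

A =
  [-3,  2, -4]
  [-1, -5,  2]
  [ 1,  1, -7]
A Jordan chain for λ = -5 of length 3:
v_1 = (-2, 0, -1)ᵀ
v_2 = (2, -1, 1)ᵀ
v_3 = (1, 0, 0)ᵀ

Let N = A − (-5)·I. We want v_3 with N^3 v_3 = 0 but N^2 v_3 ≠ 0; then v_{j-1} := N · v_j for j = 3, …, 2.

Pick v_3 = (1, 0, 0)ᵀ.
Then v_2 = N · v_3 = (2, -1, 1)ᵀ.
Then v_1 = N · v_2 = (-2, 0, -1)ᵀ.

Sanity check: (A − (-5)·I) v_1 = (0, 0, 0)ᵀ = 0. ✓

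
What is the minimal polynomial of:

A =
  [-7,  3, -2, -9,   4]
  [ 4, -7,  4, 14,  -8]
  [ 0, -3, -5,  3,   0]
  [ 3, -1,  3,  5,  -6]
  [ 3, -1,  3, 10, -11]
x^3 + 15*x^2 + 75*x + 125

The characteristic polynomial is χ_A(x) = (x + 5)^5, so the eigenvalues are known. The minimal polynomial is
  m_A(x) = Π_λ (x − λ)^{k_λ}
where k_λ is the size of the *largest* Jordan block for λ (equivalently, the smallest k with (A − λI)^k v = 0 for every generalised eigenvector v of λ).

  λ = -5: largest Jordan block has size 3, contributing (x + 5)^3

So m_A(x) = (x + 5)^3 = x^3 + 15*x^2 + 75*x + 125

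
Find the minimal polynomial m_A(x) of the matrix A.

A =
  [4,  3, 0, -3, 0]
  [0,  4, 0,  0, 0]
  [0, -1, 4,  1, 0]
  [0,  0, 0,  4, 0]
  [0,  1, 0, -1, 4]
x^2 - 8*x + 16

The characteristic polynomial is χ_A(x) = (x - 4)^5, so the eigenvalues are known. The minimal polynomial is
  m_A(x) = Π_λ (x − λ)^{k_λ}
where k_λ is the size of the *largest* Jordan block for λ (equivalently, the smallest k with (A − λI)^k v = 0 for every generalised eigenvector v of λ).

  λ = 4: largest Jordan block has size 2, contributing (x − 4)^2

So m_A(x) = (x - 4)^2 = x^2 - 8*x + 16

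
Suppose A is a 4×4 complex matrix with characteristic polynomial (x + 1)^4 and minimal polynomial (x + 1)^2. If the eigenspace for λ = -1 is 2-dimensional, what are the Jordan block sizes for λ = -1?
Block sizes for λ = -1: [2, 2]

Step 1 — from the characteristic polynomial, algebraic multiplicity of λ = -1 is 4. From dim ker(A − (-1)·I) = 2, there are exactly 2 Jordan blocks for λ = -1.
Step 2 — from the minimal polynomial, the factor (x + 1)^2 tells us the largest block for λ = -1 has size 2.
Step 3 — with total size 4, 2 blocks, and largest block 2, the block sizes (in nonincreasing order) are [2, 2].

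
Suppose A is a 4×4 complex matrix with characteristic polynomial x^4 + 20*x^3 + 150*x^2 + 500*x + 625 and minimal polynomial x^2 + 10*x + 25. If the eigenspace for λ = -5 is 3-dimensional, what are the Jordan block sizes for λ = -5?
Block sizes for λ = -5: [2, 1, 1]

Step 1 — from the characteristic polynomial, algebraic multiplicity of λ = -5 is 4. From dim ker(A − (-5)·I) = 3, there are exactly 3 Jordan blocks for λ = -5.
Step 2 — from the minimal polynomial, the factor (x + 5)^2 tells us the largest block for λ = -5 has size 2.
Step 3 — with total size 4, 3 blocks, and largest block 2, the block sizes (in nonincreasing order) are [2, 1, 1].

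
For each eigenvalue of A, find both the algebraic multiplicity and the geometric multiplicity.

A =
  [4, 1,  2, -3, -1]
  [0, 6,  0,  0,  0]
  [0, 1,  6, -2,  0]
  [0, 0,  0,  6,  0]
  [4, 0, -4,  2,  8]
λ = 6: alg = 5, geom = 3

Step 1 — factor the characteristic polynomial to read off the algebraic multiplicities:
  χ_A(x) = (x - 6)^5

Step 2 — compute geometric multiplicities via the rank-nullity identity g(λ) = n − rank(A − λI):
  rank(A − (6)·I) = 2, so dim ker(A − (6)·I) = n − 2 = 3

Summary:
  λ = 6: algebraic multiplicity = 5, geometric multiplicity = 3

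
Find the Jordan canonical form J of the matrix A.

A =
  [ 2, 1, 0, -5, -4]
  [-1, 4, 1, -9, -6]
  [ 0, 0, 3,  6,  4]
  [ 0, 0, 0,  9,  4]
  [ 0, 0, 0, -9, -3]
J_3(3) ⊕ J_2(3)

The characteristic polynomial is
  det(x·I − A) = x^5 - 15*x^4 + 90*x^3 - 270*x^2 + 405*x - 243 = (x - 3)^5

Eigenvalues and multiplicities (the geometric multiplicity of λ is n − rank(A − λI), which equals the number of Jordan blocks for λ):
  λ = 3: algebraic multiplicity = 5, geometric multiplicity = 2

Determining the block sizes for each eigenvalue:
  λ = 3: with am = 5 and gm = 2, the partition is not yet determined (e.g. several partitions of 5 into 2 parts exist). Let N = A − (3)·I. Computing rank(N^1) = 3, rank(N^2) = 1, rank(N^3) = 0; the number of blocks of size ≥ j is rank(N^{j−1}) − rank(N^j), giving [2, 2, 1]. So we have 1 block(s) of size 3, 1 block(s) of size 2 → block sizes [3, 2]

Assembling the blocks gives a Jordan form
J =
  [3, 1, 0, 0, 0]
  [0, 3, 1, 0, 0]
  [0, 0, 3, 0, 0]
  [0, 0, 0, 3, 1]
  [0, 0, 0, 0, 3]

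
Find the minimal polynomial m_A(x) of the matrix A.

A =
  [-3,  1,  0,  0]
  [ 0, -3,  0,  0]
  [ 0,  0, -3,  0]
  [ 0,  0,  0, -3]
x^2 + 6*x + 9

The characteristic polynomial is χ_A(x) = (x + 3)^4, so the eigenvalues are known. The minimal polynomial is
  m_A(x) = Π_λ (x − λ)^{k_λ}
where k_λ is the size of the *largest* Jordan block for λ (equivalently, the smallest k with (A − λI)^k v = 0 for every generalised eigenvector v of λ).

  λ = -3: largest Jordan block has size 2, contributing (x + 3)^2

So m_A(x) = (x + 3)^2 = x^2 + 6*x + 9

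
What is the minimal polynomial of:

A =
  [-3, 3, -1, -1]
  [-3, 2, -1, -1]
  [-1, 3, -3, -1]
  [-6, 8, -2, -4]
x^3 + 6*x^2 + 12*x + 8

The characteristic polynomial is χ_A(x) = (x + 2)^4, so the eigenvalues are known. The minimal polynomial is
  m_A(x) = Π_λ (x − λ)^{k_λ}
where k_λ is the size of the *largest* Jordan block for λ (equivalently, the smallest k with (A − λI)^k v = 0 for every generalised eigenvector v of λ).

  λ = -2: largest Jordan block has size 3, contributing (x + 2)^3

So m_A(x) = (x + 2)^3 = x^3 + 6*x^2 + 12*x + 8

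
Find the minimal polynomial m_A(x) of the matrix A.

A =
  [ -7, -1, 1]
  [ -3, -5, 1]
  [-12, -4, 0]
x^2 + 8*x + 16

The characteristic polynomial is χ_A(x) = (x + 4)^3, so the eigenvalues are known. The minimal polynomial is
  m_A(x) = Π_λ (x − λ)^{k_λ}
where k_λ is the size of the *largest* Jordan block for λ (equivalently, the smallest k with (A − λI)^k v = 0 for every generalised eigenvector v of λ).

  λ = -4: largest Jordan block has size 2, contributing (x + 4)^2

So m_A(x) = (x + 4)^2 = x^2 + 8*x + 16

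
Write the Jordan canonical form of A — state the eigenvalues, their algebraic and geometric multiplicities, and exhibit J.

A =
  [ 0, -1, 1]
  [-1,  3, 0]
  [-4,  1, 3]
J_3(2)

The characteristic polynomial is
  det(x·I − A) = x^3 - 6*x^2 + 12*x - 8 = (x - 2)^3

Eigenvalues and multiplicities (the geometric multiplicity of λ is n − rank(A − λI), which equals the number of Jordan blocks for λ):
  λ = 2: algebraic multiplicity = 3, geometric multiplicity = 1

Determining the block sizes for each eigenvalue:
  λ = 2: one block (gm = 1), so the single block has size am = 3 → block sizes [3]

Assembling the blocks gives a Jordan form
J =
  [2, 1, 0]
  [0, 2, 1]
  [0, 0, 2]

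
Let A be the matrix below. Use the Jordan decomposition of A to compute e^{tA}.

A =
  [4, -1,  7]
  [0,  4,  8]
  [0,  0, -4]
e^{tA} =
  [exp(4*t), -t*exp(4*t), -t*exp(4*t) + exp(4*t) - exp(-4*t)]
  [0, exp(4*t), exp(4*t) - exp(-4*t)]
  [0, 0, exp(-4*t)]

Strategy: write A = P · J · P⁻¹ where J is a Jordan canonical form, so e^{tA} = P · e^{tJ} · P⁻¹, and e^{tJ} can be computed block-by-block.

A has Jordan form
J =
  [-4, 0, 0]
  [ 0, 4, 1]
  [ 0, 0, 4]
(up to reordering of blocks).

Per-block formulas:
  For a 1×1 block at λ = -4: exp(t · [-4]) = [e^(-4t)].
  For a 2×2 Jordan block J_2(4): exp(t · J_2(4)) = e^(4t)·(I + t·N), where N is the 2×2 nilpotent shift.

After assembling e^{tJ} and conjugating by P, we get:

e^{tA} =
  [exp(4*t), -t*exp(4*t), -t*exp(4*t) + exp(4*t) - exp(-4*t)]
  [0, exp(4*t), exp(4*t) - exp(-4*t)]
  [0, 0, exp(-4*t)]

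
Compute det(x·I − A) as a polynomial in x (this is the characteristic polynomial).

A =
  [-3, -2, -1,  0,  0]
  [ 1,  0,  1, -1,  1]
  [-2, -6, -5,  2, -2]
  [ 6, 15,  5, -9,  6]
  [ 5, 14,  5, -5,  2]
x^5 + 15*x^4 + 90*x^3 + 270*x^2 + 405*x + 243

Expanding det(x·I − A) (e.g. by cofactor expansion or by noting that A is similar to its Jordan form J, which has the same characteristic polynomial as A) gives
  χ_A(x) = x^5 + 15*x^4 + 90*x^3 + 270*x^2 + 405*x + 243
which factors as (x + 3)^5. The eigenvalues (with algebraic multiplicities) are λ = -3 with multiplicity 5.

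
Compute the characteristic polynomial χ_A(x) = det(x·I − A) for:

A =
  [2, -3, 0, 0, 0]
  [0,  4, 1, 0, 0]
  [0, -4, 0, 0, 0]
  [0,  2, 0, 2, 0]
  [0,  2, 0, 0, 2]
x^5 - 10*x^4 + 40*x^3 - 80*x^2 + 80*x - 32

Expanding det(x·I − A) (e.g. by cofactor expansion or by noting that A is similar to its Jordan form J, which has the same characteristic polynomial as A) gives
  χ_A(x) = x^5 - 10*x^4 + 40*x^3 - 80*x^2 + 80*x - 32
which factors as (x - 2)^5. The eigenvalues (with algebraic multiplicities) are λ = 2 with multiplicity 5.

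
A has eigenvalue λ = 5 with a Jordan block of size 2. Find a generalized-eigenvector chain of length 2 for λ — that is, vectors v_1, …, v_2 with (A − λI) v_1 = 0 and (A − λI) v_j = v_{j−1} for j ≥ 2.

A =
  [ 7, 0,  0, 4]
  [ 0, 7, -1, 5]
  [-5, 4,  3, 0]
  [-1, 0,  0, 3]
A Jordan chain for λ = 5 of length 2:
v_1 = (2, 0, -5, -1)ᵀ
v_2 = (1, 0, 0, 0)ᵀ

Let N = A − (5)·I. We want v_2 with N^2 v_2 = 0 but N^1 v_2 ≠ 0; then v_{j-1} := N · v_j for j = 2, …, 2.

Pick v_2 = (1, 0, 0, 0)ᵀ.
Then v_1 = N · v_2 = (2, 0, -5, -1)ᵀ.

Sanity check: (A − (5)·I) v_1 = (0, 0, 0, 0)ᵀ = 0. ✓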